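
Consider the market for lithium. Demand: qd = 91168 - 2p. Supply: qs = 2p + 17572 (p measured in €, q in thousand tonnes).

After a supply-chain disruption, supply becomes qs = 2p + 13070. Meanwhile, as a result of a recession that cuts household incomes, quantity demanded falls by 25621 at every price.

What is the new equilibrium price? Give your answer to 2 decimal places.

Before the shock: 91168 - 2p = 2p + 17572 ⇒ 73596 = 4p ⇒ p = 18399, q = 54370.
The shock moves the curves to qd = 65547 - 2p and qs = 2p + 13070.
Setting them equal: 65547 - 2p = 2p + 13070 → 52477 = 4p, so p = 13119.25 and q = 39308.5.

13119.25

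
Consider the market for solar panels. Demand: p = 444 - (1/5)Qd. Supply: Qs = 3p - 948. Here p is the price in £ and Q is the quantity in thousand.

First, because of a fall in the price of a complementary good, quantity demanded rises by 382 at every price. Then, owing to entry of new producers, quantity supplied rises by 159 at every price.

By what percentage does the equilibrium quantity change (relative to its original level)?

+101.09375

Solve the original market: 2220 - 5p = 3p - 948, hence p = 396 and Q = 240.
With the change applied: demand Qd = 2602 - 5p, supply Qs = 3p - 789.
Clearing the new market: 2602 - 5p = 3p - 789, so p = 423.875 and Q = 482.625.
%ΔQ = (482.625 − 240) / 240 × 100 = +101.09375%.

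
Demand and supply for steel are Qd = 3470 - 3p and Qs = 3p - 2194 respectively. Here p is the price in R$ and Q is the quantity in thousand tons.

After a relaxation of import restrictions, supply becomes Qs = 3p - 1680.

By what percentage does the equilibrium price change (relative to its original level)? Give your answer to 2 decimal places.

-9.07

Before the shock: 3470 - 3p = 3p - 2194 ⇒ 5664 = 6p ⇒ p = 944, Q = 638.
The shock moves the curves to Qd = 3470 - 3p and Qs = 3p - 1680.
Clearing the new market: 3470 - 3p = 3p - 1680, so p = 2575/3 ≈ 858.3333 and Q = 895.
%Δp = (858.3333 − 944) / 944 × 100 = -9.07%.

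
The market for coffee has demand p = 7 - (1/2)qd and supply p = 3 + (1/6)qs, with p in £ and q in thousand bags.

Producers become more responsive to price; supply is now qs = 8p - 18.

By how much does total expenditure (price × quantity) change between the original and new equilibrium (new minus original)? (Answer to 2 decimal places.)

+0.32

Before the shock: 14 - 2p = 6p - 18 ⇒ 32 = 8p ⇒ p = 4, q = 6.
The new curves are qd = 14 - 2p (demand) and qs = 8p - 18 (supply).
New equilibrium: 14 - 2p = 8p - 18 ⇒ 32 = 10p ⇒ p = 3.2, q = 7.6.
Expenditure moves from 4×6 = 24 to 3.2×7.6 = 24.32; change = +0.32.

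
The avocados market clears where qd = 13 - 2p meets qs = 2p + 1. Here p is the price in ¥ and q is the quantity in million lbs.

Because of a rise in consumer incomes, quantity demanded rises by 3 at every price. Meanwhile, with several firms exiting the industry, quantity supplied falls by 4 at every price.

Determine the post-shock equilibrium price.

4.75

Original equilibrium: 13 - 2p = 2p + 1 gives 12 = 4p, so p = 3 and q = 7.
With the change applied: demand qd = 16 - 2p, supply qs = 2p - 3.
New equilibrium: 16 - 2p = 2p - 3 ⇒ 19 = 4p ⇒ p = 4.75, q = 6.5.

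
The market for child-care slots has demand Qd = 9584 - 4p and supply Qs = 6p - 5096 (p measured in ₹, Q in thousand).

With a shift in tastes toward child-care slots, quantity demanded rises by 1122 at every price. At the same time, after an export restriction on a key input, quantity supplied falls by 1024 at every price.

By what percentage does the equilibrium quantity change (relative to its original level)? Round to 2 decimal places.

Solve the original market: 9584 - 4p = 6p - 5096, hence p = 1468 and Q = 3712.
The shock moves the curves to Qd = 10706 - 4p and Qs = 6p - 6120.
Setting them equal: 10706 - 4p = 6p - 6120 → 16826 = 10p, so p = 1682.6 and Q = 3975.6.
%ΔQ = (3975.6 − 3712) / 3712 × 100 = +7.10%.

+7.10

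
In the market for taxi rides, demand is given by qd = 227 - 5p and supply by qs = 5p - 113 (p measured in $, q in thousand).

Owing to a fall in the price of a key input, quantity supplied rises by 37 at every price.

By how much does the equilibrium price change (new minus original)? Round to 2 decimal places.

-3.70

Before the shock: 227 - 5p = 5p - 113 ⇒ 340 = 10p ⇒ p = 34, q = 57.
After the shift, demand is qd = 227 - 5p and supply is qs = 5p - 76.
New equilibrium: 227 - 5p = 5p - 76 ⇒ 303 = 10p ⇒ p = 30.3, q = 75.5.
Δp = 30.3 − 34 = -3.70.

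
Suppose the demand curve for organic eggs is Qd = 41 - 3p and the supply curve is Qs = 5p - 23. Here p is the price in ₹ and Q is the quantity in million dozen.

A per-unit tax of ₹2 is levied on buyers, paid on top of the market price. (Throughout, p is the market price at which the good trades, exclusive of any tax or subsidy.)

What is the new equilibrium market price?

Original equilibrium: 41 - 3p = 5p - 23 gives 64 = 8p, so p = 8 and Q = 17.
Since buyers pay the price plus the tax, the effective demand curve becomes Qd = 35 - 3p.
Setting them equal: 35 - 3p = 5p - 23 → 58 = 8p, so p = 7.25 and Q = 13.25.

7.25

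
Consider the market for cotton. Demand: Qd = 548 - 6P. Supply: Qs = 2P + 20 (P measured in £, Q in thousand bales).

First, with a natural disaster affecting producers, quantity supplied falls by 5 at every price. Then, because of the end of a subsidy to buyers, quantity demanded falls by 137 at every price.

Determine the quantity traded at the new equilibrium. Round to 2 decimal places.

Solve the original market: 548 - 6P = 2P + 20, hence P = 66 and Q = 152.
The new curves are Qd = 411 - 6P (demand) and Qs = 2P + 15 (supply).
New equilibrium: 411 - 6P = 2P + 15 ⇒ 396 = 8P ⇒ P = 49.5, Q = 114.

114.00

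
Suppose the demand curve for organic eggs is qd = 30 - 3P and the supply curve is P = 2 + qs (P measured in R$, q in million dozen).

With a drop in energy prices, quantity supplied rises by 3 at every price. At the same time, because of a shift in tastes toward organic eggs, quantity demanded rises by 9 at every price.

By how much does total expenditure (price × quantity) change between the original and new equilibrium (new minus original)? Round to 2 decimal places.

+51.75

Original equilibrium: 30 - 3P = P - 2 gives 32 = 4P, so P = 8 and q = 6.
After the shift, demand is qd = 39 - 3P and supply is qs = P + 1.
Setting them equal: 39 - 3P = P + 1 → 38 = 4P, so P = 9.5 and q = 10.5.
Expenditure moves from 8×6 = 48 to 9.5×10.5 = 99.75; change = +51.75.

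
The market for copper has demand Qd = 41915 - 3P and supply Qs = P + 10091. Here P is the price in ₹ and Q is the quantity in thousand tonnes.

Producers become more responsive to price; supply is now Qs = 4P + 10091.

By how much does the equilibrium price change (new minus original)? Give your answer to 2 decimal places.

Solve the original market: 41915 - 3P = P + 10091, hence P = 7956 and Q = 18047.
The new curves are Qd = 41915 - 3P (demand) and Qs = 4P + 10091 (supply).
New equilibrium: 41915 - 3P = 4P + 10091 ⇒ 31824 = 7P ⇒ P = 31824/7 ≈ 4546.2857, Q = 197933/7 ≈ 28276.1429.
ΔP = 4546.2857 − 7956 = -3409.71.

-3409.71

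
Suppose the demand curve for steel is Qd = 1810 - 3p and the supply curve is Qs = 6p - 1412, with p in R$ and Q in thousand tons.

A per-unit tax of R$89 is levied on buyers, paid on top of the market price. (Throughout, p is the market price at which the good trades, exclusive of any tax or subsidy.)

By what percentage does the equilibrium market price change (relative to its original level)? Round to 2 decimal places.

-8.29

Original equilibrium: 1810 - 3p = 6p - 1412 gives 3222 = 9p, so p = 358 and Q = 736.
Since buyers pay the price plus the tax, the effective demand curve becomes Qd = 1543 - 3p.
Clearing the new market: 1543 - 3p = 6p - 1412, so p = 985/3 ≈ 328.3333 and Q = 558.
%Δp = (328.3333 − 358) / 358 × 100 = -8.29%.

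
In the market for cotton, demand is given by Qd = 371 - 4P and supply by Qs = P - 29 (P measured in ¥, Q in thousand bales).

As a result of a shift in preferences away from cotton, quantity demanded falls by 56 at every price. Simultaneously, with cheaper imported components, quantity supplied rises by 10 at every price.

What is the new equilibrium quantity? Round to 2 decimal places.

Before the shock: 371 - 4P = P - 29 ⇒ 400 = 5P ⇒ P = 80, Q = 51.
After the shift, demand is Qd = 315 - 4P and supply is Qs = P - 19.
New equilibrium: 315 - 4P = P - 19 ⇒ 334 = 5P ⇒ P = 66.8, Q = 47.8.

47.80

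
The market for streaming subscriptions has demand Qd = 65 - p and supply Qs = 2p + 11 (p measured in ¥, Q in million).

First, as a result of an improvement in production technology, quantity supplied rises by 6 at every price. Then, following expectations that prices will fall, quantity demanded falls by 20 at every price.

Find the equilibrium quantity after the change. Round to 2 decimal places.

35.67

Before the shock: 65 - p = 2p + 11 ⇒ 54 = 3p ⇒ p = 18, Q = 47.
After the shift, demand is Qd = 45 - p and supply is Qs = 2p + 17.
New equilibrium: 45 - p = 2p + 17 ⇒ 28 = 3p ⇒ p = 28/3 ≈ 9.3333, Q = 107/3 ≈ 35.6667.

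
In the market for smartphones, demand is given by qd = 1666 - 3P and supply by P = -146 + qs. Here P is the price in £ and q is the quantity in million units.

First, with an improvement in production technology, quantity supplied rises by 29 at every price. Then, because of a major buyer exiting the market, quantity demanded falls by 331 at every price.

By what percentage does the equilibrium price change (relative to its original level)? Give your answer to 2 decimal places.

Solve the original market: 1666 - 3P = P + 146, hence P = 380 and q = 526.
With the change applied: demand qd = 1335 - 3P, supply qs = P + 175.
Clearing the new market: 1335 - 3P = P + 175, so P = 290 and q = 465.
%ΔP = (290 − 380) / 380 × 100 = -23.68%.

-23.68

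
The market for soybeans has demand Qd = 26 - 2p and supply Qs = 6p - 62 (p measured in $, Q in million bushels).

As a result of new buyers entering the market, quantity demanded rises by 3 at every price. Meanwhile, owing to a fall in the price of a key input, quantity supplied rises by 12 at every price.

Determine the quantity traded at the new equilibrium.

9.25

Before the shock: 26 - 2p = 6p - 62 ⇒ 88 = 8p ⇒ p = 11, Q = 4.
The shock moves the curves to Qd = 29 - 2p and Qs = 6p - 50.
Setting them equal: 29 - 2p = 6p - 50 → 79 = 8p, so p = 9.875 and Q = 9.25.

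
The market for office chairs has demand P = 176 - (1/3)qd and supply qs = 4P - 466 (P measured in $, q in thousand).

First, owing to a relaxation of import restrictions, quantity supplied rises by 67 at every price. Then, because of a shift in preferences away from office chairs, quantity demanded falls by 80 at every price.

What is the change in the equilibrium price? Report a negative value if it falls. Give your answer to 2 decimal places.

-21.00

Original equilibrium: 528 - 3P = 4P - 466 gives 994 = 7P, so P = 142 and q = 102.
The new curves are qd = 448 - 3P (demand) and qs = 4P - 399 (supply).
Equate the new curves: 448 - 3P = 4P - 399, giving 847 = 7P, P = 121, q = 85.
ΔP = 121 − 142 = -21.00.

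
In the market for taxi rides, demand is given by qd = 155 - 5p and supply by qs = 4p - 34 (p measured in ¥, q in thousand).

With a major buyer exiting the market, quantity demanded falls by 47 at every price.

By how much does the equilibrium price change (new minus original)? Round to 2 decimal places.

Before the shock: 155 - 5p = 4p - 34 ⇒ 189 = 9p ⇒ p = 21, q = 50.
With the change applied: demand qd = 108 - 5p, supply qs = 4p - 34.
Clearing the new market: 108 - 5p = 4p - 34, so p = 142/9 ≈ 15.7778 and q = 262/9 ≈ 29.1111.
Δp = 15.7778 − 21 = -5.22.

-5.22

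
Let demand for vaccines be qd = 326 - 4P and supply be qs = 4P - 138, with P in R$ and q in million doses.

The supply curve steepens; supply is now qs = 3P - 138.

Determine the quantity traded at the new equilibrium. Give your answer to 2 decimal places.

60.86

Solve the original market: 326 - 4P = 4P - 138, hence P = 58 and q = 94.
With the change applied: demand qd = 326 - 4P, supply qs = 3P - 138.
Equate the new curves: 326 - 4P = 3P - 138, giving 464 = 7P, P = 464/7 ≈ 66.2857, q = 426/7 ≈ 60.8571.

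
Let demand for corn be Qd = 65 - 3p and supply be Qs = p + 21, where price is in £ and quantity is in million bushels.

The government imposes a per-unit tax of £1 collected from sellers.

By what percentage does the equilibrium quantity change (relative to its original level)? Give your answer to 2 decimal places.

Before the shock: 65 - 3p = p + 21 ⇒ 44 = 4p ⇒ p = 11, Q = 32.
Since sellers keep the price net of the tax, the effective supply curve becomes Qs = p + 20.
New equilibrium: 65 - 3p = p + 20 ⇒ 45 = 4p ⇒ p = 11.25, Q = 31.25.
%ΔQ = (31.25 − 32) / 32 × 100 = -2.34%.

-2.34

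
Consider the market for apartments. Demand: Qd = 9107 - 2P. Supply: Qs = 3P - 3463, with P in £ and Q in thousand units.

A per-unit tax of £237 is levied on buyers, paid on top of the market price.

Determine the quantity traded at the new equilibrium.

3794.6

Original equilibrium: 9107 - 2P = 3P - 3463 gives 12570 = 5P, so P = 2514 and Q = 4079.
Since buyers pay the price plus the tax, the effective demand curve becomes Qd = 8633 - 2P.
Equate the new curves: 8633 - 2P = 3P - 3463, giving 12096 = 5P, P = 2419.2, Q = 3794.6.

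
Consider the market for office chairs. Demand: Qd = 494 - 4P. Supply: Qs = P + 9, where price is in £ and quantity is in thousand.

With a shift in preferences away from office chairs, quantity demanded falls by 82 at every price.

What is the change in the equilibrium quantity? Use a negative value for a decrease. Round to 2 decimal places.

Before the shock: 494 - 4P = P + 9 ⇒ 485 = 5P ⇒ P = 97, Q = 106.
The new curves are Qd = 412 - 4P (demand) and Qs = P + 9 (supply).
Setting them equal: 412 - 4P = P + 9 → 403 = 5P, so P = 80.6 and Q = 89.6.
ΔQ = 89.6 − 106 = -16.40.

-16.40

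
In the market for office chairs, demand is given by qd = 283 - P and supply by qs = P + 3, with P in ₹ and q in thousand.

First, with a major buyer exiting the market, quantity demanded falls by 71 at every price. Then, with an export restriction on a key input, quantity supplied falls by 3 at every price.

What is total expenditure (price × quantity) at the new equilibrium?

Original equilibrium: 283 - P = P + 3 gives 280 = 2P, so P = 140 and q = 143.
The new curves are qd = 212 - P (demand) and qs = P (supply).
New equilibrium: 212 - P = P ⇒ 212 = 2P ⇒ P = 106, q = 106.
New expenditure = 106 × 106 = 11236.

11236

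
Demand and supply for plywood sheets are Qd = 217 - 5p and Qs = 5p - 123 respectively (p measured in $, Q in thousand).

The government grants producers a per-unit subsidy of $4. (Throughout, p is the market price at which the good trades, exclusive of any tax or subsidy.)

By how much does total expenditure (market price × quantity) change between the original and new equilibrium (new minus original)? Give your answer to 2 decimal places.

+226.00

Initially, 217 - 5p = 5p - 123, so 340 = 10p and p = 34, Q = 47.
Since sellers receive the price plus the subsidy, the effective supply curve becomes Qs = 5p - 103.
New equilibrium: 217 - 5p = 5p - 103 ⇒ 320 = 10p ⇒ p = 32, Q = 57.
Expenditure moves from 34×47 = 1598 to 32×57 = 1824; change = +226.00.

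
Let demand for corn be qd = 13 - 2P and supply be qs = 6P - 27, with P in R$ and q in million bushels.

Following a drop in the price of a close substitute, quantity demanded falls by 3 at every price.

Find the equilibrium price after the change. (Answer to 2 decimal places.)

4.63

Solve the original market: 13 - 2P = 6P - 27, hence P = 5 and q = 3.
After the shift, demand is qd = 10 - 2P and supply is qs = 6P - 27.
Clearing the new market: 10 - 2P = 6P - 27, so P = 4.625 and q = 0.75.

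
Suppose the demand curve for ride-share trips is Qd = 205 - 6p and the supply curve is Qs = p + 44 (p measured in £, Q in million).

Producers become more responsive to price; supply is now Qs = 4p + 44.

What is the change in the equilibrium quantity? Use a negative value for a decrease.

Before the shock: 205 - 6p = p + 44 ⇒ 161 = 7p ⇒ p = 23, Q = 67.
After the shift, demand is Qd = 205 - 6p and supply is Qs = 4p + 44.
Setting them equal: 205 - 6p = 4p + 44 → 161 = 10p, so p = 16.1 and Q = 108.4.
ΔQ = 108.4 − 67 = +41.4.

+41.4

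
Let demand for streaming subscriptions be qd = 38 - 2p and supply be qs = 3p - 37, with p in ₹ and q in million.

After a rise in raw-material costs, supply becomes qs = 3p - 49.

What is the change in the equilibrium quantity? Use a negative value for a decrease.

Solve the original market: 38 - 2p = 3p - 37, hence p = 15 and q = 8.
The new curves are qd = 38 - 2p (demand) and qs = 3p - 49 (supply).
New equilibrium: 38 - 2p = 3p - 49 ⇒ 87 = 5p ⇒ p = 17.4, q = 3.2.
Δq = 3.2 − 8 = -4.8.

-4.8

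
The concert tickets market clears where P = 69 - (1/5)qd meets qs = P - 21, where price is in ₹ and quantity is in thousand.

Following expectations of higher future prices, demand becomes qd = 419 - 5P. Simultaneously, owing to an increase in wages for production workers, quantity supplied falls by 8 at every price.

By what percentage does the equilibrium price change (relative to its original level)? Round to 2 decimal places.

+22.40

Initially, 345 - 5P = P - 21, so 366 = 6P and P = 61, q = 40.
The shock moves the curves to qd = 419 - 5P and qs = P - 29.
Equate the new curves: 419 - 5P = P - 29, giving 448 = 6P, P = 224/3 ≈ 74.6667, q = 137/3 ≈ 45.6667.
%ΔP = (74.6667 − 61) / 61 × 100 = +22.40%.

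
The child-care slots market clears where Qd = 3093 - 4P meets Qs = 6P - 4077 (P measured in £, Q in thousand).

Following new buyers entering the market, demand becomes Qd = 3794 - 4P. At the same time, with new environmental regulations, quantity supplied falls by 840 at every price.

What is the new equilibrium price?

Before the shock: 3093 - 4P = 6P - 4077 ⇒ 7170 = 10P ⇒ P = 717, Q = 225.
The new curves are Qd = 3794 - 4P (demand) and Qs = 6P - 4917 (supply).
Setting them equal: 3794 - 4P = 6P - 4917 → 8711 = 10P, so P = 871.1 and Q = 309.6.

871.1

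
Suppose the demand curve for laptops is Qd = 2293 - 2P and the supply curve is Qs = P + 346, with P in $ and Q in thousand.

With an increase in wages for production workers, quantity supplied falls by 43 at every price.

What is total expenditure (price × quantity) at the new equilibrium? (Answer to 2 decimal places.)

641001.11

Before the shock: 2293 - 2P = P + 346 ⇒ 1947 = 3P ⇒ P = 649, Q = 995.
The shock moves the curves to Qd = 2293 - 2P and Qs = P + 303.
Equate the new curves: 2293 - 2P = P + 303, giving 1990 = 3P, P = 1990/3 ≈ 663.3333, Q = 2899/3 ≈ 966.3333.
New expenditure = 663.3333 × 966.3333 = 641001.11.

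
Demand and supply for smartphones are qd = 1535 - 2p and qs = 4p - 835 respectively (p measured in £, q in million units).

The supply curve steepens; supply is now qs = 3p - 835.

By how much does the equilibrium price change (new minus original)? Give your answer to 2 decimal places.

+79.00

Initially, 1535 - 2p = 4p - 835, so 2370 = 6p and p = 395, q = 745.
The new curves are qd = 1535 - 2p (demand) and qs = 3p - 835 (supply).
New equilibrium: 1535 - 2p = 3p - 835 ⇒ 2370 = 5p ⇒ p = 474, q = 587.
Δp = 474 − 395 = +79.00.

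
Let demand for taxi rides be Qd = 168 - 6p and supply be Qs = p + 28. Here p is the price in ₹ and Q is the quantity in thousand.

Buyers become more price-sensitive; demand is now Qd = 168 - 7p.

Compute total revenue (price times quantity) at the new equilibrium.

796.25

Solve the original market: 168 - 6p = p + 28, hence p = 20 and Q = 48.
The shock moves the curves to Qd = 168 - 7p and Qs = p + 28.
Clearing the new market: 168 - 7p = p + 28, so p = 17.5 and Q = 45.5.
New expenditure = 17.5 × 45.5 = 796.25.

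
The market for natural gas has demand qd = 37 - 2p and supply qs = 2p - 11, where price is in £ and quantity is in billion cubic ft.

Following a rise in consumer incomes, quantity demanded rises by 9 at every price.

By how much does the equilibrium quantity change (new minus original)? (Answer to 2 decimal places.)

Solve the original market: 37 - 2p = 2p - 11, hence p = 12 and q = 13.
After the shift, demand is qd = 46 - 2p and supply is qs = 2p - 11.
Setting them equal: 46 - 2p = 2p - 11 → 57 = 4p, so p = 14.25 and q = 17.5.
Δq = 17.5 − 13 = +4.50.

+4.50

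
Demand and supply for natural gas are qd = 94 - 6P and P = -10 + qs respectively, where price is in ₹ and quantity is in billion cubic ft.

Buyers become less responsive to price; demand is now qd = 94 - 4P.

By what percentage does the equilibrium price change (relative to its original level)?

Original equilibrium: 94 - 6P = P + 10 gives 84 = 7P, so P = 12 and q = 22.
After the shift, demand is qd = 94 - 4P and supply is qs = P + 10.
Setting them equal: 94 - 4P = P + 10 → 84 = 5P, so P = 16.8 and q = 26.8.
%ΔP = (16.8 − 12) / 12 × 100 = +40%.

+40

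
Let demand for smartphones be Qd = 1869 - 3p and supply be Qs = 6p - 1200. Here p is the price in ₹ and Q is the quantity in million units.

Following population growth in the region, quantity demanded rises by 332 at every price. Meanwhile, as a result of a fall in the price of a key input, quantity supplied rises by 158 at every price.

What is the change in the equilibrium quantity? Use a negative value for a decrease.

Before the shock: 1869 - 3p = 6p - 1200 ⇒ 3069 = 9p ⇒ p = 341, Q = 846.
With the change applied: demand Qd = 2201 - 3p, supply Qs = 6p - 1042.
Equate the new curves: 2201 - 3p = 6p - 1042, giving 3243 = 9p, p = 1081/3 ≈ 360.3333, Q = 1120.
ΔQ = 1120 − 846 = +274.

+274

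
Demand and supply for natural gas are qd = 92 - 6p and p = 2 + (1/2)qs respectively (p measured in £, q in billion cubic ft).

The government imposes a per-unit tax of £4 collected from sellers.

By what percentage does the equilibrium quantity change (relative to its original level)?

-30

Before the shock: 92 - 6p = 2p - 4 ⇒ 96 = 8p ⇒ p = 12, q = 20.
Since sellers keep the price net of the tax, the effective supply curve becomes qs = 2p - 12.
Equate the new curves: 92 - 6p = 2p - 12, giving 104 = 8p, p = 13, q = 14.
%Δq = (14 − 20) / 20 × 100 = -30%.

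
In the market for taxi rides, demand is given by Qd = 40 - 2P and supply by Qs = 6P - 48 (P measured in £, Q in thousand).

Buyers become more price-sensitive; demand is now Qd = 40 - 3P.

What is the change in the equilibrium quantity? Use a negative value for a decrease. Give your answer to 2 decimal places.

-7.33

Before the shock: 40 - 2P = 6P - 48 ⇒ 88 = 8P ⇒ P = 11, Q = 18.
After the shift, demand is Qd = 40 - 3P and supply is Qs = 6P - 48.
New equilibrium: 40 - 3P = 6P - 48 ⇒ 88 = 9P ⇒ P = 88/9 ≈ 9.7778, Q = 32/3 ≈ 10.6667.
ΔQ = 10.6667 − 18 = -7.33.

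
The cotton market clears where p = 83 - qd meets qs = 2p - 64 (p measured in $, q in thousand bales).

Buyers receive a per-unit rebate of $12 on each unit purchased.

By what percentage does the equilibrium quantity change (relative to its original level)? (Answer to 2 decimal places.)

Before the shock: 83 - p = 2p - 64 ⇒ 147 = 3p ⇒ p = 49, q = 34.
Since buyers' out-of-pocket price is the market price minus the rebate, the effective demand curve becomes qd = 95 - p.
Clearing the new market: 95 - p = 2p - 64, so p = 53 and q = 42.
%Δq = (42 − 34) / 34 × 100 = +23.53%.

+23.53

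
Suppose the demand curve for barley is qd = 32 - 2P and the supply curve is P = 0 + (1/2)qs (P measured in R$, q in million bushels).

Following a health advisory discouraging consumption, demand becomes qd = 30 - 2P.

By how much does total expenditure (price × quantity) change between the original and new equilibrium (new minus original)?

Original equilibrium: 32 - 2P = 2P gives 32 = 4P, so P = 8 and q = 16.
The new curves are qd = 30 - 2P (demand) and qs = 2P (supply).
New equilibrium: 30 - 2P = 2P ⇒ 30 = 4P ⇒ P = 7.5, q = 15.
Expenditure moves from 8×16 = 128 to 7.5×15 = 112.5; change = -15.5.

-15.5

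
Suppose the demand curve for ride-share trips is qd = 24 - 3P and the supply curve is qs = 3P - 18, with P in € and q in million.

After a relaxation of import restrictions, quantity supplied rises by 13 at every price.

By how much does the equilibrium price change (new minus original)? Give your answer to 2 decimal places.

-2.17

Solve the original market: 24 - 3P = 3P - 18, hence P = 7 and q = 3.
The shock moves the curves to qd = 24 - 3P and qs = 3P - 5.
Setting them equal: 24 - 3P = 3P - 5 → 29 = 6P, so P = 29/6 ≈ 4.8333 and q = 9.5.
ΔP = 4.8333 − 7 = -2.17.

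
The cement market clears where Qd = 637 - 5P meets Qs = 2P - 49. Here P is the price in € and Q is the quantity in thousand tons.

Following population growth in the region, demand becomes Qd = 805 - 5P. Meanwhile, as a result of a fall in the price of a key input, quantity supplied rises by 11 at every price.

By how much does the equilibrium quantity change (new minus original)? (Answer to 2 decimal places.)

+55.86

Before the shock: 637 - 5P = 2P - 49 ⇒ 686 = 7P ⇒ P = 98, Q = 147.
With the change applied: demand Qd = 805 - 5P, supply Qs = 2P - 38.
Clearing the new market: 805 - 5P = 2P - 38, so P = 843/7 ≈ 120.4286 and Q = 1420/7 ≈ 202.8571.
ΔQ = 202.8571 − 147 = +55.86.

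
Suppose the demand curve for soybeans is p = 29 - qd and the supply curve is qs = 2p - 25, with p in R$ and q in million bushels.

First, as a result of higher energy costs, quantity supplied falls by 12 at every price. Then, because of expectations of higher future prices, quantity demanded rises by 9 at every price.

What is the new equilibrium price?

25

Initially, 29 - p = 2p - 25, so 54 = 3p and p = 18, q = 11.
The shock moves the curves to qd = 38 - p and qs = 2p - 37.
New equilibrium: 38 - p = 2p - 37 ⇒ 75 = 3p ⇒ p = 25, q = 13.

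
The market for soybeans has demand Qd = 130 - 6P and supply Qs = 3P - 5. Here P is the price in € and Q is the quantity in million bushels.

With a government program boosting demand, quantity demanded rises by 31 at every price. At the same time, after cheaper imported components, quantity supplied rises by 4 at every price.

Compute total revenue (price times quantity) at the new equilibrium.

954

Solve the original market: 130 - 6P = 3P - 5, hence P = 15 and Q = 40.
After the shift, demand is Qd = 161 - 6P and supply is Qs = 3P - 1.
New equilibrium: 161 - 6P = 3P - 1 ⇒ 162 = 9P ⇒ P = 18, Q = 53.
New expenditure = 18 × 53 = 954.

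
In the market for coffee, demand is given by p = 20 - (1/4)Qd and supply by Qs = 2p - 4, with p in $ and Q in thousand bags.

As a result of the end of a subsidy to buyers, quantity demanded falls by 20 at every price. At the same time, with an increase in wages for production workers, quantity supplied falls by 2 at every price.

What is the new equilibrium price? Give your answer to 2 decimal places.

Initially, 80 - 4p = 2p - 4, so 84 = 6p and p = 14, Q = 24.
After the shift, demand is Qd = 60 - 4p and supply is Qs = 2p - 6.
Clearing the new market: 60 - 4p = 2p - 6, so p = 11 and Q = 16.

11.00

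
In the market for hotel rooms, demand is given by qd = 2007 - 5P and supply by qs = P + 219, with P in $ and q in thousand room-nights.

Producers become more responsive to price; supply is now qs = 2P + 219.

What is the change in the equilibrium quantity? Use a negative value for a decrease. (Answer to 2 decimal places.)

Original equilibrium: 2007 - 5P = P + 219 gives 1788 = 6P, so P = 298 and q = 517.
With the change applied: demand qd = 2007 - 5P, supply qs = 2P + 219.
New equilibrium: 2007 - 5P = 2P + 219 ⇒ 1788 = 7P ⇒ P = 1788/7 ≈ 255.4286, q = 5109/7 ≈ 729.8571.
Δq = 729.8571 − 517 = +212.86.

+212.86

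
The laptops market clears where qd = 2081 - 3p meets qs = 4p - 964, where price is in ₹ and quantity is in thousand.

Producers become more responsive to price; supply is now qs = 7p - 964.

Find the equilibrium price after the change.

304.5

Solve the original market: 2081 - 3p = 4p - 964, hence p = 435 and q = 776.
The shock moves the curves to qd = 2081 - 3p and qs = 7p - 964.
New equilibrium: 2081 - 3p = 7p - 964 ⇒ 3045 = 10p ⇒ p = 304.5, q = 1167.5.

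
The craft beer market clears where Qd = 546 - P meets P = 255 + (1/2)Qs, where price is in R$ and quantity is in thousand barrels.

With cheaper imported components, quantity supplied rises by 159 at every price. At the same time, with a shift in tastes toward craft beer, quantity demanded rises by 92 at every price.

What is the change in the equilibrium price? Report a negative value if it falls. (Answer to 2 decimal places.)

Solve the original market: 546 - P = 2P - 510, hence P = 352 and Q = 194.
The shock moves the curves to Qd = 638 - P and Qs = 2P - 351.
Clearing the new market: 638 - P = 2P - 351, so P = 989/3 ≈ 329.6667 and Q = 925/3 ≈ 308.3333.
ΔP = 329.6667 − 352 = -22.33.

-22.33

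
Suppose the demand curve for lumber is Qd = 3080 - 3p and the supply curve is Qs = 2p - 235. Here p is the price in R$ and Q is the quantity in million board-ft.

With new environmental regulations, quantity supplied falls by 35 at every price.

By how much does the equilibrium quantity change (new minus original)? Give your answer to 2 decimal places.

Initially, 3080 - 3p = 2p - 235, so 3315 = 5p and p = 663, Q = 1091.
The new curves are Qd = 3080 - 3p (demand) and Qs = 2p - 270 (supply).
New equilibrium: 3080 - 3p = 2p - 270 ⇒ 3350 = 5p ⇒ p = 670, Q = 1070.
ΔQ = 1070 − 1091 = -21.00.

-21.00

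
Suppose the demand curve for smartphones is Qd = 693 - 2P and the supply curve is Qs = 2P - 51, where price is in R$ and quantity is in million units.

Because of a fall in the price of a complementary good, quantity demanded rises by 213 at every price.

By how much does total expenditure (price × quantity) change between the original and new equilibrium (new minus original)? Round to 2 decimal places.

Original equilibrium: 693 - 2P = 2P - 51 gives 744 = 4P, so P = 186 and Q = 321.
After the shift, demand is Qd = 906 - 2P and supply is Qs = 2P - 51.
Clearing the new market: 906 - 2P = 2P - 51, so P = 239.25 and Q = 427.5.
Expenditure moves from 186×321 = 59706 to 239.25×427.5 = 102279.375; change = +42573.38.

+42573.38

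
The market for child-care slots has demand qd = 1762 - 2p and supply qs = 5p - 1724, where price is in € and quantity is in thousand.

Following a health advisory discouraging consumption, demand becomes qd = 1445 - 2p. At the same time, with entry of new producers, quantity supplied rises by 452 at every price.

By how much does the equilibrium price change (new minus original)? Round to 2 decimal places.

-109.86

Before the shock: 1762 - 2p = 5p - 1724 ⇒ 3486 = 7p ⇒ p = 498, q = 766.
After the shift, demand is qd = 1445 - 2p and supply is qs = 5p - 1272.
Clearing the new market: 1445 - 2p = 5p - 1272, so p = 2717/7 ≈ 388.1429 and q = 4681/7 ≈ 668.7143.
Δp = 388.1429 − 498 = -109.86.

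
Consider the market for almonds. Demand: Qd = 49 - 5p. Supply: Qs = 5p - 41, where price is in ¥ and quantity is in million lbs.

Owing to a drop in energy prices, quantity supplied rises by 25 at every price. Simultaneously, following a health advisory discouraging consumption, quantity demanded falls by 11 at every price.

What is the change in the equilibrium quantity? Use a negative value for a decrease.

+7

Initially, 49 - 5p = 5p - 41, so 90 = 10p and p = 9, Q = 4.
With the change applied: demand Qd = 38 - 5p, supply Qs = 5p - 16.
Clearing the new market: 38 - 5p = 5p - 16, so p = 5.4 and Q = 11.
ΔQ = 11 − 4 = +7.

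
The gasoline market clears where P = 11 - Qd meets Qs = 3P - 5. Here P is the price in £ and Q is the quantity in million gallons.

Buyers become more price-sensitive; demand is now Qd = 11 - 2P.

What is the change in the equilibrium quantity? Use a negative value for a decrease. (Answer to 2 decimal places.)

Initially, 11 - P = 3P - 5, so 16 = 4P and P = 4, Q = 7.
The new curves are Qd = 11 - 2P (demand) and Qs = 3P - 5 (supply).
Clearing the new market: 11 - 2P = 3P - 5, so P = 3.2 and Q = 4.6.
ΔQ = 4.6 − 7 = -2.40.

-2.40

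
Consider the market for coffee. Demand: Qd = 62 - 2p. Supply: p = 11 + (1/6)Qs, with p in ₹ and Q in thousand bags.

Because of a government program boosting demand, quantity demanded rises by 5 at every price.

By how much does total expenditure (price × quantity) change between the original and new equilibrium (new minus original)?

+81.09375

Solve the original market: 62 - 2p = 6p - 66, hence p = 16 and Q = 30.
The shock moves the curves to Qd = 67 - 2p and Qs = 6p - 66.
Equate the new curves: 67 - 2p = 6p - 66, giving 133 = 8p, p = 16.625, Q = 33.75.
Expenditure moves from 16×30 = 480 to 16.625×33.75 = 561.09375; change = +81.09375.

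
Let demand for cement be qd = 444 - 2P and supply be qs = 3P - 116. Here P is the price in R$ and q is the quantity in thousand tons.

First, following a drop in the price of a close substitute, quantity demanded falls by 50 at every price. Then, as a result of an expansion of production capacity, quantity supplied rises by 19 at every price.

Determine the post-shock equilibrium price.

Before the shock: 444 - 2P = 3P - 116 ⇒ 560 = 5P ⇒ P = 112, q = 220.
After the shift, demand is qd = 394 - 2P and supply is qs = 3P - 97.
Clearing the new market: 394 - 2P = 3P - 97, so P = 98.2 and q = 197.6.

98.2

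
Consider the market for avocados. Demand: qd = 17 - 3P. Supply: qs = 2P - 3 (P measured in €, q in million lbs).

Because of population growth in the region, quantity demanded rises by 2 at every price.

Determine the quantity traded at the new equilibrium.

5.8

Before the shock: 17 - 3P = 2P - 3 ⇒ 20 = 5P ⇒ P = 4, q = 5.
The new curves are qd = 19 - 3P (demand) and qs = 2P - 3 (supply).
Setting them equal: 19 - 3P = 2P - 3 → 22 = 5P, so P = 4.4 and q = 5.8.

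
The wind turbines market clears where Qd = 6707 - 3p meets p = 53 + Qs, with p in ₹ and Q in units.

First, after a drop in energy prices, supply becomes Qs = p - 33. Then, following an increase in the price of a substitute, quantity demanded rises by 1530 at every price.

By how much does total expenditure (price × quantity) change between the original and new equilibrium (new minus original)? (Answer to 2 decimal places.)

Before the shock: 6707 - 3p = p - 53 ⇒ 6760 = 4p ⇒ p = 1690, Q = 1637.
With the change applied: demand Qd = 8237 - 3p, supply Qs = p - 33.
Setting them equal: 8237 - 3p = p - 33 → 8270 = 4p, so p = 2067.5 and Q = 2034.5.
Expenditure moves from 1690×1637 = 2766530 to 2067.5×2034.5 = 4206328.75; change = +1439798.75.

+1439798.75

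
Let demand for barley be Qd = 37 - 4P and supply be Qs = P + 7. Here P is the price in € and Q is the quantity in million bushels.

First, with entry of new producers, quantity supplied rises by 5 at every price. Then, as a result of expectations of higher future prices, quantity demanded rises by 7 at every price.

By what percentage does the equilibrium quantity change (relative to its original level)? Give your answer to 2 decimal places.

Original equilibrium: 37 - 4P = P + 7 gives 30 = 5P, so P = 6 and Q = 13.
The new curves are Qd = 44 - 4P (demand) and Qs = P + 12 (supply).
Equate the new curves: 44 - 4P = P + 12, giving 32 = 5P, P = 6.4, Q = 18.4.
%ΔQ = (18.4 − 13) / 13 × 100 = +41.54%.

+41.54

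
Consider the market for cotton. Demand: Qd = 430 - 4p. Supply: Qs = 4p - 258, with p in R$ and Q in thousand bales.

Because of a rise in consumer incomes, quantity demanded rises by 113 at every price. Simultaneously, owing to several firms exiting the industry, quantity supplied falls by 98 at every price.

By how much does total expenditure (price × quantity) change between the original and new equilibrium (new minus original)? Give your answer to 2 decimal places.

Solve the original market: 430 - 4p = 4p - 258, hence p = 86 and Q = 86.
After the shift, demand is Qd = 543 - 4p and supply is Qs = 4p - 356.
Equate the new curves: 543 - 4p = 4p - 356, giving 899 = 8p, p = 112.375, Q = 93.5.
Expenditure moves from 86×86 = 7396 to 112.375×93.5 = 10507.0625; change = +3111.06.

+3111.06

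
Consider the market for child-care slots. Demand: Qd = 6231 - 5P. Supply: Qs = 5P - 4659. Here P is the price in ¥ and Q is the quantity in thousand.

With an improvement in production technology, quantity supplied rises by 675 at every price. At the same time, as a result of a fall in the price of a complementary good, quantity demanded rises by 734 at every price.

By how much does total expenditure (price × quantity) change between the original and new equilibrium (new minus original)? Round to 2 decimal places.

Before the shock: 6231 - 5P = 5P - 4659 ⇒ 10890 = 10P ⇒ P = 1089, Q = 786.
The shock moves the curves to Qd = 6965 - 5P and Qs = 5P - 3984.
Clearing the new market: 6965 - 5P = 5P - 3984, so P = 1094.9 and Q = 1490.5.
Expenditure moves from 1089×786 = 855954 to 1094.9×1490.5 = 1631948.45; change = +775994.45.

+775994.45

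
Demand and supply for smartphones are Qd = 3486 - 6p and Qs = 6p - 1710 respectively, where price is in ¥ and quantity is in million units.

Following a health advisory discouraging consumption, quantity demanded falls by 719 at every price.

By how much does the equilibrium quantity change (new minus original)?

Before the shock: 3486 - 6p = 6p - 1710 ⇒ 5196 = 12p ⇒ p = 433, Q = 888.
With the change applied: demand Qd = 2767 - 6p, supply Qs = 6p - 1710.
Setting them equal: 2767 - 6p = 6p - 1710 → 4477 = 12p, so p = 4477/12 ≈ 373.0833 and Q = 528.5.
ΔQ = 528.5 − 888 = -359.5.

-359.5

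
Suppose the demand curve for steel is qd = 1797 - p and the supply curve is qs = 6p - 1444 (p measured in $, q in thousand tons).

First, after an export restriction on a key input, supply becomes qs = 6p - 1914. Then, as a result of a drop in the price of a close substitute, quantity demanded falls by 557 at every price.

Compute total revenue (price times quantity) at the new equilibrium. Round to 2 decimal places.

355693.96

Initially, 1797 - p = 6p - 1444, so 3241 = 7p and p = 463, q = 1334.
After the shift, demand is qd = 1240 - p and supply is qs = 6p - 1914.
Equate the new curves: 1240 - p = 6p - 1914, giving 3154 = 7p, p = 3154/7 ≈ 450.5714, q = 5526/7 ≈ 789.4286.
New expenditure = 450.5714 × 789.4286 = 355693.96.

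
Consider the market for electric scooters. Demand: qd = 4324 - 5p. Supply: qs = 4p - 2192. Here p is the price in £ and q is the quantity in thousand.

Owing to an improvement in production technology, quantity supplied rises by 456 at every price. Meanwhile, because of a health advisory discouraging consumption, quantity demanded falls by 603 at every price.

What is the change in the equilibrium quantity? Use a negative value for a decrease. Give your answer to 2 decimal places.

Before the shock: 4324 - 5p = 4p - 2192 ⇒ 6516 = 9p ⇒ p = 724, q = 704.
With the change applied: demand qd = 3721 - 5p, supply qs = 4p - 1736.
Clearing the new market: 3721 - 5p = 4p - 1736, so p = 1819/3 ≈ 606.3333 and q = 2068/3 ≈ 689.3333.
Δq = 689.3333 − 704 = -14.67.

-14.67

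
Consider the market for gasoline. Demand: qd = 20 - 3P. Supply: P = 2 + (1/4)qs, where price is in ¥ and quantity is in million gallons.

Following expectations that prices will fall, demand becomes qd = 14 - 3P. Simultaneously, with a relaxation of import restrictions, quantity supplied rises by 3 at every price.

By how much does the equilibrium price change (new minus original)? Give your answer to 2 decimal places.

Original equilibrium: 20 - 3P = 4P - 8 gives 28 = 7P, so P = 4 and q = 8.
After the shift, demand is qd = 14 - 3P and supply is qs = 4P - 5.
Clearing the new market: 14 - 3P = 4P - 5, so P = 19/7 ≈ 2.7143 and q = 41/7 ≈ 5.8571.
ΔP = 2.7143 − 4 = -1.29.

-1.29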